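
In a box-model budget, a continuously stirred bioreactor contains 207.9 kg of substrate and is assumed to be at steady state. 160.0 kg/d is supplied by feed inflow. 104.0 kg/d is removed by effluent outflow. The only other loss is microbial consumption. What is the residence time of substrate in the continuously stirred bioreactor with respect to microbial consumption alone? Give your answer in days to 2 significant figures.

At steady state ΣF_in = ΣF_out.
ΣF_in = 160.00 kg/d.
Microbial consumption flux = ΣF_in − (104.0) = 160.00 − 104.0 = 56.00 kg/d.
τ = M / F = 207.9 / 56.00 = 3.712 d.

3.7 d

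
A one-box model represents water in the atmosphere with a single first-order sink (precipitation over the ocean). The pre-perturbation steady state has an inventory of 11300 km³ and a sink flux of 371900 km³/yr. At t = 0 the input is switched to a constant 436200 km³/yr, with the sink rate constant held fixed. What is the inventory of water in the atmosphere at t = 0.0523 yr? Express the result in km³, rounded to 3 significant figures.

12900 km³

Residence time τ = M₀/F₀ = 0.03038 yr. The eventual steady state is M_∞ = M₀·(F₁/F₀) = 11300 × 436200/371900 = 13254 km³.
The anomaly ΔM(t) = M(t) − M_∞ decays as ΔM₀·e^(−t/τ) with ΔM₀ = 11300 − 13254 = −1954 km³.
At t = 0.0523 yr, e^(−t/τ) = e^(−1.721) = 0.1788, so ΔM = −349.4 km³ and M = 13254 − 349.4 = 12904 km³.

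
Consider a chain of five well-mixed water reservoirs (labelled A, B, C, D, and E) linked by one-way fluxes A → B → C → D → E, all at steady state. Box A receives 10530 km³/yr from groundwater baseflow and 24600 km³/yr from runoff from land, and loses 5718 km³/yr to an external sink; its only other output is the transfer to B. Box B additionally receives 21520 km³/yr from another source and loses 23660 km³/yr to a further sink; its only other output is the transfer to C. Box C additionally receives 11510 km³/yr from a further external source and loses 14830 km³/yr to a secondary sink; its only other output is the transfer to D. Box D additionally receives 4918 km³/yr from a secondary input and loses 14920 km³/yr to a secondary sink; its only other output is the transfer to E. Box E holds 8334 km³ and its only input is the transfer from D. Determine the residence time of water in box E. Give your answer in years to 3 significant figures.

Box A: F(A→B) = (10530 + 24600) − 5718 = 29412 km³/yr.
Box B: F(B→C) = (29412 + 21520) − 23660 = 27272 km³/yr.
Box C: F(C→D) = (27272 + 11510) − 14830 = 23952 km³/yr.
Box D: F(D→E) = (23952 + 4918) − 14920 = 13950 km³/yr.
Box E throughput = its input = 13950 km³/yr; τ = 8334 / 13950 = 0.5974 yr.

0.597 yr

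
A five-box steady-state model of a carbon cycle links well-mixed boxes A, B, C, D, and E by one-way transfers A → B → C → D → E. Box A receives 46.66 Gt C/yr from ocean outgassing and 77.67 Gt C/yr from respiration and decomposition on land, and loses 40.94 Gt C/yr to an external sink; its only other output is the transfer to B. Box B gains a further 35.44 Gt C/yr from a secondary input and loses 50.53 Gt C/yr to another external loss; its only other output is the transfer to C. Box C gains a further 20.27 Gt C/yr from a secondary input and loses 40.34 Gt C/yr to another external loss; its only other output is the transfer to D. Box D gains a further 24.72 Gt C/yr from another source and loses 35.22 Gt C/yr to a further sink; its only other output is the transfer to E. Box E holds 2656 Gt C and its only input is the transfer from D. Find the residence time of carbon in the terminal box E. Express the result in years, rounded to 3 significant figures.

70.4 yr

Box A: F(A→B) = (46.66 + 77.67) − 40.94 = 83.390 Gt C/yr.
Box B: F(B→C) = (83.390 + 35.44) − 50.53 = 68.300 Gt C/yr.
Box C: F(C→D) = (68.300 + 20.27) − 40.34 = 48.230 Gt C/yr.
Box D: F(D→E) = (48.230 + 24.72) − 35.22 = 37.730 Gt C/yr.
Box E throughput = its input = 37.730 Gt C/yr; τ = 2656 / 37.730 = 70.39 yr.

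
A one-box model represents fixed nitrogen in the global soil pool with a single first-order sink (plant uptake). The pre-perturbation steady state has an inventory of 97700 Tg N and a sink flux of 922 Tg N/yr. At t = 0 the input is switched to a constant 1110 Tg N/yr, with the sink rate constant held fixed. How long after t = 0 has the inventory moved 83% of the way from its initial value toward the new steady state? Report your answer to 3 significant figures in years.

τ = M₀/F₀ = 97700/922 = 106.0 yr.
The remaining gap fraction is e^(−t/τ); 83% covered ⇒ e^(−t/τ) = 0.170.
t = −τ ln(0.170) = 106.0 × 1.772 = 187.8 yr.

188 yr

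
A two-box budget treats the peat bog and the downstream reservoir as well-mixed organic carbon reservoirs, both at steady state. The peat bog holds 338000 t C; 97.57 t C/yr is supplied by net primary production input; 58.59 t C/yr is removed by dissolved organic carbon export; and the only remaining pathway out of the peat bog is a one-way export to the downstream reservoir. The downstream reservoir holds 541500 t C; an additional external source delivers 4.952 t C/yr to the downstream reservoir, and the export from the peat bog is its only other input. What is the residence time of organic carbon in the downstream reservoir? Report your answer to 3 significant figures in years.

Balance the peat bog: ΣF_in = 97.570 t C/yr.
Export to the downstream reservoir = ΣF_in − (58.59) = 38.980 t C/yr.
Total input to the downstream reservoir = 38.980 + 4.952 = 43.932 t C/yr; at steady state this equals its total output.
τ = M / F = 541500 / 43.932 = 12330 yr.

12300 yr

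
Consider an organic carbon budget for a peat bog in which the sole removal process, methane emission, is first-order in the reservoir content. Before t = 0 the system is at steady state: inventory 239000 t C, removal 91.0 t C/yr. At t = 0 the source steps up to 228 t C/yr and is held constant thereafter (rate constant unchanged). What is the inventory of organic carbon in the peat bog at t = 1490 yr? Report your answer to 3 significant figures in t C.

395000 t C

τ = M₀/F₀ = 239000/91.0 = 2626 yr; rate constant k = 1/τ.
New steady state M_∞ = F₁/k = F₁·τ = 228 × 2626 = 598810 t C.
M(t) = M_∞ + (M₀ − M_∞)·e^(−t/τ); t/τ = 1490/2626 = 0.5673, so e^(−t/τ) = 0.5670.
M(t) = 598810 − 359800 × 0.5670 = 394780 t C.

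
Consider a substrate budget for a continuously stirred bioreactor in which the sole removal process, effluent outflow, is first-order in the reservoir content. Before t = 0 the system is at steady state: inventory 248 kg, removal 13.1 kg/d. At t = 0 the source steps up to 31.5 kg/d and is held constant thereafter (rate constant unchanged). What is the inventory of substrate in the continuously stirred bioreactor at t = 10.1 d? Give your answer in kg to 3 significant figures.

392 kg

Residence time τ = M₀/F₀ = 18.93 d. The eventual steady state is M_∞ = M₀·(F₁/F₀) = 248 × 31.5/13.1 = 596.34 kg.
The anomaly ΔM(t) = M(t) − M_∞ decays as ΔM₀·e^(−t/τ) with ΔM₀ = 248 − 596.34 = −348.3 kg.
At t = 10.1 d, e^(−t/τ) = e^(−0.5335) = 0.5865, so ΔM = −204.3 kg and M = 596.34 − 204.3 = 392.02 kg.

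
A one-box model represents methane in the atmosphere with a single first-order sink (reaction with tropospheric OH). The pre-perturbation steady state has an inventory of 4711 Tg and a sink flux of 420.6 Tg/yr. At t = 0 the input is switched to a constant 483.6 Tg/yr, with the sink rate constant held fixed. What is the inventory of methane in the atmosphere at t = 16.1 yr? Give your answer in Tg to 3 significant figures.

τ = M₀/F₀ = 4711/420.6 = 11.20 yr; rate constant k = 1/τ.
New steady state M_∞ = F₁/k = F₁·τ = 483.6 × 11.20 = 5416.6 Tg.
M(t) = M_∞ + (M₀ − M_∞)·e^(−t/τ); t/τ = 16.1/11.20 = 1.437, so e^(−t/τ) = 0.2375.
M(t) = 5416.6 − 705.6 × 0.2375 = 5249.0 Tg.

5250 Tg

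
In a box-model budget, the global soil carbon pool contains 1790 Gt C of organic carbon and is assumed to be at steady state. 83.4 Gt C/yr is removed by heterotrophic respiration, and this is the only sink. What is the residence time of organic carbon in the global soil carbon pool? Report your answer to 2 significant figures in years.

τ = M / F = 1790 / 83.4 = 21.46 yr.

21 yr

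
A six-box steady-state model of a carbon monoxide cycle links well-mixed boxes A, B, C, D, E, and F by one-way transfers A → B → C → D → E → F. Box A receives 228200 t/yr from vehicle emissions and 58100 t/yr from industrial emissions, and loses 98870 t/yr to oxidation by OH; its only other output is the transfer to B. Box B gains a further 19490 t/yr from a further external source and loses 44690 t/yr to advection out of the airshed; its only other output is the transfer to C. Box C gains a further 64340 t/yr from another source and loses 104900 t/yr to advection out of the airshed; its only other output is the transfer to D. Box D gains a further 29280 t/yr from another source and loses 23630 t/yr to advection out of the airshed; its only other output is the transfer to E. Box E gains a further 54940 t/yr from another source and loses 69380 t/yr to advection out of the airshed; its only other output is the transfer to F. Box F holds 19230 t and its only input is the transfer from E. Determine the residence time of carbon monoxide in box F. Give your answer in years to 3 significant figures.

Box A: F(A→B) = (228200 + 58100) − 98870 = 187430 t/yr.
Box B: F(B→C) = (187430 + 19490) − 44690 = 162230 t/yr.
Box C: F(C→D) = (162230 + 64340) − 104900 = 121670 t/yr.
Box D: F(D→E) = (121670 + 29280) − 23630 = 127320 t/yr.
Box E: F(E→F) = (127320 + 54940) − 69380 = 112880 t/yr.
Box F throughput = its input = 112880 t/yr; τ = 19230 / 112880 = 0.1704 yr.

0.170 yr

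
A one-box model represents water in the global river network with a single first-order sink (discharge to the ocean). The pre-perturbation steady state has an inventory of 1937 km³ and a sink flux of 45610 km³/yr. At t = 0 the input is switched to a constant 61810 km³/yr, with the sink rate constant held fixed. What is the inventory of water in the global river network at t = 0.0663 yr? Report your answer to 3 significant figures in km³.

The sink rate constant is k = F₀/M₀ = 45610/1937 = 23.55 yr⁻¹.
Solving dM/dt = F₁ − kM with M(0) = M₀ gives M(t) = F₁/k + (M₀ − F₁/k)·e^(−kt).
F₁/k = 61810/23.55 = 2625.0 km³; kt = 23.55 × 0.0663 = 1.561, e^(−kt) = 0.2099.
M(0.0663) = 2625.0 + (1937 − 2625.0) × 0.2099 = 2625.0 − 144.4 = 2480.6 km³.

2480 km³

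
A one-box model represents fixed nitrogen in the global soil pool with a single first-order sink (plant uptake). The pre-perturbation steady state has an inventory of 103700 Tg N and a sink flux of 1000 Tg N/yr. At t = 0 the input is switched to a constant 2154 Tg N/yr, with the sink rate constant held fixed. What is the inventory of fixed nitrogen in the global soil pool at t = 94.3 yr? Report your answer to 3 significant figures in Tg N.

The sink rate constant is k = F₀/M₀ = 1000/103700 = 0.009643 yr⁻¹.
Solving dM/dt = F₁ − kM with M(0) = M₀ gives M(t) = F₁/k + (M₀ − F₁/k)·e^(−kt).
F₁/k = 2154/0.009643 = 223370 Tg N; kt = 0.009643 × 94.3 = 0.9094, e^(−kt) = 0.4028.
M(94.3) = 223370 + (103700 − 223370) × 0.4028 = 223370 − 48200 = 175170 Tg N.

175000 Tg N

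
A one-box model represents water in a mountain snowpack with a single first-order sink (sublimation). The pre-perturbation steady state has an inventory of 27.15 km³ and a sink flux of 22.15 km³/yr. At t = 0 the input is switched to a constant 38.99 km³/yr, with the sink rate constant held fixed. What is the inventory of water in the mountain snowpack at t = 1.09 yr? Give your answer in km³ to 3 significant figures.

39.3 km³

The sink rate constant is k = F₀/M₀ = 22.15/27.15 = 0.8158 yr⁻¹.
Solving dM/dt = F₁ − kM with M(0) = M₀ gives M(t) = F₁/k + (M₀ − F₁/k)·e^(−kt).
F₁/k = 38.99/0.8158 = 47.791 km³; kt = 0.8158 × 1.09 = 0.8893, e^(−kt) = 0.4110.
M(1.09) = 47.791 + (27.15 − 47.791) × 0.4110 = 47.791 − 8.483 = 39.309 km³.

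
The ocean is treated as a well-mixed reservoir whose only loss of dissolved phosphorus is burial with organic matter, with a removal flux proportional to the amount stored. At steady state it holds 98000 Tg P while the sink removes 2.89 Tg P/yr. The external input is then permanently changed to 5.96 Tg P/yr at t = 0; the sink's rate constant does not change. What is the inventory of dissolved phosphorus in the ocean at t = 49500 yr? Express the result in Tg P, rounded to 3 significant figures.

178000 Tg P

Residence time τ = M₀/F₀ = 33910 yr. The eventual steady state is M_∞ = M₀·(F₁/F₀) = 98000 × 5.96/2.89 = 202100 Tg P.
The anomaly ΔM(t) = M(t) − M_∞ decays as ΔM₀·e^(−t/τ) with ΔM₀ = 98000 − 202100 = −104100 Tg P.
At t = 49500 yr, e^(−t/τ) = e^(−1.460) = 0.2323, so ΔM = −24180 Tg P and M = 202100 − 24180 = 177920 Tg P.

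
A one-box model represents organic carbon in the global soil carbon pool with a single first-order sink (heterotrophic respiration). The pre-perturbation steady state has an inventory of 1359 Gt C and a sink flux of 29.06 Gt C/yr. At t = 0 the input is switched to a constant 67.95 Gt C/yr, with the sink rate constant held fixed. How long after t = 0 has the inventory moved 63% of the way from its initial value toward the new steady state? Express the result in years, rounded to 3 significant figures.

τ = M₀/F₀ = 1359/29.06 = 46.77 yr.
The remaining gap fraction is e^(−t/τ); 63% covered ⇒ e^(−t/τ) = 0.370.
t = −τ ln(0.370) = 46.77 × 0.9943 = 46.50 yr.

46.5 yr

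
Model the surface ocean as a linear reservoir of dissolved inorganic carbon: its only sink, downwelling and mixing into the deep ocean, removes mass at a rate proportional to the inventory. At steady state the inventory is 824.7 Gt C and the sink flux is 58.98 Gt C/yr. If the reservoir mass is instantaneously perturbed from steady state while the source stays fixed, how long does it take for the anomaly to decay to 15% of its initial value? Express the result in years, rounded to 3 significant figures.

For a linear reservoir the anomaly decays as exp(−t/τ) with τ = M/F = 824.7/58.98 = 13.98 yr.
exp(−t/τ) = 0.15 ⇒ t = −τ ln(0.15) = 13.98 × 1.897 = 26.53 yr.

26.5 yr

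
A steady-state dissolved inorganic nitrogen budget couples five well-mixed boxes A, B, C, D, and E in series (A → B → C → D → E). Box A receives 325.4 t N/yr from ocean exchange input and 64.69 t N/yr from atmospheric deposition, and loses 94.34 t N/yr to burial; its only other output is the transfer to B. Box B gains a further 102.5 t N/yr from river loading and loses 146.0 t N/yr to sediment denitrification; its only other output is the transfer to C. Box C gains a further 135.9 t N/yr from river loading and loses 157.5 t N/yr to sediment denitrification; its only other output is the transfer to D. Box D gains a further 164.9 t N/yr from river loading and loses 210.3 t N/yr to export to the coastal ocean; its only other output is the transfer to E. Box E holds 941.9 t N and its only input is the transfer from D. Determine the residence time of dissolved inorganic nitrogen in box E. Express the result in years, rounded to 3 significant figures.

Box A: F(A→B) = (325.4 + 64.69) − 94.34 = 295.75 t N/yr.
Box B: F(B→C) = (295.75 + 102.5) − 146.0 = 252.25 t N/yr.
Box C: F(C→D) = (252.25 + 135.9) − 157.5 = 230.65 t N/yr.
Box D: F(D→E) = (230.65 + 164.9) − 210.3 = 185.25 t N/yr.
Box E throughput = its input = 185.25 t N/yr; τ = 941.9 / 185.25 = 5.084 yr.

5.08 yr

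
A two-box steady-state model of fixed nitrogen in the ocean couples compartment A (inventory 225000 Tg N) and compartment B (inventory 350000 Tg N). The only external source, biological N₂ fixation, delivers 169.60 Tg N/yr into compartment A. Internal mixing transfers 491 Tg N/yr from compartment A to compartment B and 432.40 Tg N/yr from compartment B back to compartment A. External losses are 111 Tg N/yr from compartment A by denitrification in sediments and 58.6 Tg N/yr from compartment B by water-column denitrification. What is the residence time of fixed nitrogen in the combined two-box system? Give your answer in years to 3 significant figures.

3390 yr

For the system as a whole, the A↔B exchange is internal and contributes nothing to the throughput; only the external sinks remove mass.
M_total = 225000 + 350000 = 575000 Tg N.
ΣF_external_out = 111 + 58.6 = 169.60 Tg N/yr.
τ = M_total / ΣF_ext = 575000 / 169.60 = 3390 yr.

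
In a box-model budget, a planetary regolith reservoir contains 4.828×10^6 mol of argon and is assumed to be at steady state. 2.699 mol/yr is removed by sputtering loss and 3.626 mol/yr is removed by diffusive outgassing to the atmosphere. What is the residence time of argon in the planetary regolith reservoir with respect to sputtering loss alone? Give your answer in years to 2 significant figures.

Residence time with respect to a single sink: τ = M / F_sink.
τ = 4.828×10^6 / 2.699 = 1.789×10^6 yr.

1.8×10^6 yr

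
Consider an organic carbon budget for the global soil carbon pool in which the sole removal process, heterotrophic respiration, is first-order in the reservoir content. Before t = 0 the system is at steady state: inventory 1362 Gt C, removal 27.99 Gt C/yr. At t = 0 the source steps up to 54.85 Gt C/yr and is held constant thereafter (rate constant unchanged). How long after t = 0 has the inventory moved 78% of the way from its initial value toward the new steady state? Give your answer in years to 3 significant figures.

τ = M₀/F₀ = 1362/27.99 = 48.66 yr.
The remaining gap fraction is e^(−t/τ); 78% covered ⇒ e^(−t/τ) = 0.220.
t = −τ ln(0.220) = 48.66 × 1.514 = 73.68 yr.

73.7 yr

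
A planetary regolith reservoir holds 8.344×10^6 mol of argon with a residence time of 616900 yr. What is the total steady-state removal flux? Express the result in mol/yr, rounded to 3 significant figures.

F = M / τ = 8.344×10^6 / 616900 = 13.53 mol/yr.

13.5 mol/yr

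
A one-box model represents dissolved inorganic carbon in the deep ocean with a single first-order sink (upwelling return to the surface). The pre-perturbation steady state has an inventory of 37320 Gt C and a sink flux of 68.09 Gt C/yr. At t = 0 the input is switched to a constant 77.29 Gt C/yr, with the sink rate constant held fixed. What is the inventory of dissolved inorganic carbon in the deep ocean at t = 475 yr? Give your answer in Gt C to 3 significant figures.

The sink rate constant is k = F₀/M₀ = 68.09/37320 = 0.001824 yr⁻¹.
Solving dM/dt = F₁ − kM with M(0) = M₀ gives M(t) = F₁/k + (M₀ − F₁/k)·e^(−kt).
F₁/k = 77.29/0.001824 = 42363 Gt C; kt = 0.001824 × 475 = 0.8666, e^(−kt) = 0.4204.
M(475) = 42363 + (37320 − 42363) × 0.4204 = 42363 − 2120 = 40243 Gt C.

40200 Gt C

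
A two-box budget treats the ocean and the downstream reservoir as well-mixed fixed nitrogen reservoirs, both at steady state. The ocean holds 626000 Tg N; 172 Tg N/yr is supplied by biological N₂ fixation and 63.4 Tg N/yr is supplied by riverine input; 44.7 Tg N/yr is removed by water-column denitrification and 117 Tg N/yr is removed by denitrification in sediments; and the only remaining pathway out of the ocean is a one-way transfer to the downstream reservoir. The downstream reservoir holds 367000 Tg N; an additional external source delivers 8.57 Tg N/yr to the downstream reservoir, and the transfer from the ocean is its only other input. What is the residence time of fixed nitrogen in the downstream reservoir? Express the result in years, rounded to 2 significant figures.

4500 yr

Balance the ocean: ΣF_in = 172 + 63.4 = 235.40 Tg N/yr.
Transfer to the downstream reservoir = ΣF_in − (44.7 + 117) = 73.700 Tg N/yr.
Total input to the downstream reservoir = 73.700 + 8.57 = 82.270 Tg N/yr; at steady state this equals its total output.
τ = M / F = 367000 / 82.270 = 4461 yr.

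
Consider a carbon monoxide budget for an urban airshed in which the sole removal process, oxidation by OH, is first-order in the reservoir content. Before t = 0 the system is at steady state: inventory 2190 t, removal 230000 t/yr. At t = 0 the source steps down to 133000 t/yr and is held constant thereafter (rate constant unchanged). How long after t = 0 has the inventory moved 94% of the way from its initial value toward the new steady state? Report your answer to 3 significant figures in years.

τ = M₀/F₀ = 2190/230000 = 0.009522 yr.
The remaining gap fraction is e^(−t/τ); 94% covered ⇒ e^(−t/τ) = 0.0600.
t = −τ ln(0.0600) = 0.009522 × 2.813 = 0.02679 yr.

0.0268 yr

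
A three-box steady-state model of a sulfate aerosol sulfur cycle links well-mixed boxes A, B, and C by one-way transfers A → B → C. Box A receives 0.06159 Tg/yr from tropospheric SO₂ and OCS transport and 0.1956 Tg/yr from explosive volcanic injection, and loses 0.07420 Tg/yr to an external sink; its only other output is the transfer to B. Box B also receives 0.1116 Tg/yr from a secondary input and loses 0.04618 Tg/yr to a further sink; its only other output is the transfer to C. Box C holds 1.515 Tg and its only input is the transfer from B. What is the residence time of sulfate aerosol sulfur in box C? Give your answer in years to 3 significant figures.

Box A: F(A→B) = (0.06159 + 0.1956) − 0.07420 = 0.18299 Tg/yr.
Box B: F(B→C) = (0.18299 + 0.1116) − 0.04618 = 0.24841 Tg/yr.
Box C throughput = its input = 0.24841 Tg/yr; τ = 1.515 / 0.24841 = 6.099 yr.

6.10 yr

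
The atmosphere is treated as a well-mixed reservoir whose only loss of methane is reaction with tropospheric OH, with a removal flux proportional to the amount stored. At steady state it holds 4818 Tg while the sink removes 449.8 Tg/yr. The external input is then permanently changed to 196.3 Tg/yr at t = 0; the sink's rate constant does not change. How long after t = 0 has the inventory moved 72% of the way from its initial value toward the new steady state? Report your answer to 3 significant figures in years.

13.6 yr

τ = M₀/F₀ = 4818/449.8 = 10.71 yr.
The remaining gap fraction is e^(−t/τ); 72% covered ⇒ e^(−t/τ) = 0.280.
t = −τ ln(0.280) = 10.71 × 1.273 = 13.64 yr.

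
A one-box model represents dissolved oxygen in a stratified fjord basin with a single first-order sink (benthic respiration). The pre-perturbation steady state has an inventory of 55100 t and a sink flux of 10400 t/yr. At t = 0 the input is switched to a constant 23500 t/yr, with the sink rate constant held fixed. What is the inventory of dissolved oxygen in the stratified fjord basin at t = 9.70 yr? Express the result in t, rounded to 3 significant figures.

113000 t

The sink rate constant is k = F₀/M₀ = 10400/55100 = 0.1887 yr⁻¹.
Solving dM/dt = F₁ − kM with M(0) = M₀ gives M(t) = F₁/k + (M₀ − F₁/k)·e^(−kt).
F₁/k = 23500/0.1887 = 124500 t; kt = 0.1887 × 9.70 = 1.831, e^(−kt) = 0.1603.
M(9.70) = 124500 + (55100 − 124500) × 0.1603 = 124500 − 11120 = 113380 t.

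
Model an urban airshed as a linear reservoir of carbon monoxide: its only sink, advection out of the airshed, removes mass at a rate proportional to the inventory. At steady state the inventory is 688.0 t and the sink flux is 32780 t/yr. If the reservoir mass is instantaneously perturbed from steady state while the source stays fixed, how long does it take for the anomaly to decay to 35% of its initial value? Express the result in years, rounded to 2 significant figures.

0.022 yr

For a linear reservoir the anomaly decays as exp(−t/τ) with τ = M/F = 688.0/32780 = 0.02099 yr.
exp(−t/τ) = 0.35 ⇒ t = −τ ln(0.35) = 0.02099 × 1.050 = 0.02203 yr.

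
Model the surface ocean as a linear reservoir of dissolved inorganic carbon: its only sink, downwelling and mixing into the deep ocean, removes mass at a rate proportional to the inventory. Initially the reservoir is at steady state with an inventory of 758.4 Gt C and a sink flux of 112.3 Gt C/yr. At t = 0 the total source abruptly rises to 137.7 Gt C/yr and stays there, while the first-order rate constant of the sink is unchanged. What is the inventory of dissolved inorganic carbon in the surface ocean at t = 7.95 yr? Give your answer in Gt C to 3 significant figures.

τ = M₀/F₀ = 758.4/112.3 = 6.753 yr; rate constant k = 1/τ.
New steady state M_∞ = F₁/k = F₁·τ = 137.7 × 6.753 = 929.93 Gt C.
M(t) = M_∞ + (M₀ − M_∞)·e^(−t/τ); t/τ = 7.95/6.753 = 1.177, so e^(−t/τ) = 0.3081.
M(t) = 929.93 − 171.5 × 0.3081 = 877.08 Gt C.

877 Gt C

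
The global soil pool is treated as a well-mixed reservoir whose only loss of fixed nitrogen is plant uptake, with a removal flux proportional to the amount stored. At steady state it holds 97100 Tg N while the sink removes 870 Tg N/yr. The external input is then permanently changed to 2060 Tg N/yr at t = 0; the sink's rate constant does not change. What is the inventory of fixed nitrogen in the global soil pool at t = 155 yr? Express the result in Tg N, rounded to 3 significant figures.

The sink rate constant is k = F₀/M₀ = 870/97100 = 0.008960 yr⁻¹.
Solving dM/dt = F₁ − kM with M(0) = M₀ gives M(t) = F₁/k + (M₀ − F₁/k)·e^(−kt).
F₁/k = 2060/0.008960 = 229910 Tg N; kt = 0.008960 × 155 = 1.389, e^(−kt) = 0.2494.
M(155) = 229910 + (97100 − 229910) × 0.2494 = 229910 − 33120 = 196790 Tg N.

197000 Tg N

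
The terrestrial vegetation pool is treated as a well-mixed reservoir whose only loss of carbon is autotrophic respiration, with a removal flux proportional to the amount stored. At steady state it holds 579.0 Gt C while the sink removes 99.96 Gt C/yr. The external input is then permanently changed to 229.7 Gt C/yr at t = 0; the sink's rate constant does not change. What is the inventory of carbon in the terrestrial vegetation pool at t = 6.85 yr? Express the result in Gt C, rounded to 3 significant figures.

τ = M₀/F₀ = 579.0/99.96 = 5.792 yr; rate constant k = 1/τ.
New steady state M_∞ = F₁/k = F₁·τ = 229.7 × 5.792 = 1330.5 Gt C.
M(t) = M_∞ + (M₀ − M_∞)·e^(−t/τ); t/τ = 6.85/5.792 = 1.183, so e^(−t/τ) = 0.3065.
M(t) = 1330.5 − 751.5 × 0.3065 = 1100.2 Gt C.

1100 Gt C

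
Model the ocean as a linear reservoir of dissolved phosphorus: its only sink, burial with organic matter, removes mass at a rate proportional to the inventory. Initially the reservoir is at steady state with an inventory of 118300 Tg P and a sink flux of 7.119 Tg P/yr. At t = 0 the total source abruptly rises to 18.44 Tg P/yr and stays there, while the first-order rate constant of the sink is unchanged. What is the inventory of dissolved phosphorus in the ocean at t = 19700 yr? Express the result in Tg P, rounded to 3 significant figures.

249000 Tg P

The sink rate constant is k = F₀/M₀ = 7.119/118300 = 6.018×10^-5 yr⁻¹.
Solving dM/dt = F₁ − kM with M(0) = M₀ gives M(t) = F₁/k + (M₀ − F₁/k)·e^(−kt).
F₁/k = 18.44/6.018×10^-5 = 306430 Tg P; kt = 6.018×10^-5 × 19700 = 1.185, e^(−kt) = 0.3056.
M(19700) = 306430 + (118300 − 306430) × 0.3056 = 306430 − 57490 = 248940 Tg P.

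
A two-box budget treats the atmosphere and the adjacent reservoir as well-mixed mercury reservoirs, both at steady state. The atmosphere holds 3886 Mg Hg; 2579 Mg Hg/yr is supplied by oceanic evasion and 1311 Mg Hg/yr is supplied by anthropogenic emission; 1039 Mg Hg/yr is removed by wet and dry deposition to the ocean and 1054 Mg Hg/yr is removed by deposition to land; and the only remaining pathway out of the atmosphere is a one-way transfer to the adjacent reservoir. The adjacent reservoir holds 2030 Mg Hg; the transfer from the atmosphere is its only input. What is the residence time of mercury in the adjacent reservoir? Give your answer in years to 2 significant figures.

Balance the atmosphere: ΣF_in = 2579 + 1311 = 3890.0 Mg Hg/yr.
Transfer to the adjacent reservoir = ΣF_in − (1039 + 1054) = 1797.0 Mg Hg/yr.
At steady state the output of the adjacent reservoir equals its input, 1797.0 Mg Hg/yr.
τ = M / F = 2030 / 1797.0 = 1.130 yr.

1.1 yr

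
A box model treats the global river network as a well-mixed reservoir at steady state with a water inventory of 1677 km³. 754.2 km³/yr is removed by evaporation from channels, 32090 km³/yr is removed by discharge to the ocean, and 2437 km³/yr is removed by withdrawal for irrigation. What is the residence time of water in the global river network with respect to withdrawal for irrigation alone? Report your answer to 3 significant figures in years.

0.688 yr

Residence time with respect to a single sink: τ = M / F_sink.
τ = 1677 / 2437 = 0.6881 yr.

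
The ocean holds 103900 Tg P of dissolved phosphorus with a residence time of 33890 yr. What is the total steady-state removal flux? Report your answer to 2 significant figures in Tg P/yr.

F = M / τ = 103900 / 33890 = 3.066 Tg P/yr.

3.1 Tg P/yr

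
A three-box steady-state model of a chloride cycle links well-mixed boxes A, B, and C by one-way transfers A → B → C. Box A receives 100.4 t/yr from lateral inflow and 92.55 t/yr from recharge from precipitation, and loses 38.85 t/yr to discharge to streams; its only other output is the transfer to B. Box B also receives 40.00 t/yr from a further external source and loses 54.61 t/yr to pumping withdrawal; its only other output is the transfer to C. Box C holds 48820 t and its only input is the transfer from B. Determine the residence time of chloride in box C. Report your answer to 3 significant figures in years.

Box A: F(A→B) = (100.4 + 92.55) − 38.85 = 154.10 t/yr.
Box B: F(B→C) = (154.10 + 40.00) − 54.61 = 139.49 t/yr.
Box C throughput = its input = 139.49 t/yr; τ = 48820 / 139.49 = 350.0 yr.

350 yr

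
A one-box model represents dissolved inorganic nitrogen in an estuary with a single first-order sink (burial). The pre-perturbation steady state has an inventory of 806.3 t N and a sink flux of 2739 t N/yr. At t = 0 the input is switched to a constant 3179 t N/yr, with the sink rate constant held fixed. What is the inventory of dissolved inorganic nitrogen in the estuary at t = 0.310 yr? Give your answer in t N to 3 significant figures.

τ = M₀/F₀ = 806.3/2739 = 0.2944 yr; rate constant k = 1/τ.
New steady state M_∞ = F₁/k = F₁·τ = 3179 × 0.2944 = 935.83 t N.
M(t) = M_∞ + (M₀ − M_∞)·e^(−t/τ); t/τ = 0.310/0.2944 = 1.053, so e^(−t/τ) = 0.3489.
M(t) = 935.83 − 129.5 × 0.3489 = 890.64 t N.

891 t N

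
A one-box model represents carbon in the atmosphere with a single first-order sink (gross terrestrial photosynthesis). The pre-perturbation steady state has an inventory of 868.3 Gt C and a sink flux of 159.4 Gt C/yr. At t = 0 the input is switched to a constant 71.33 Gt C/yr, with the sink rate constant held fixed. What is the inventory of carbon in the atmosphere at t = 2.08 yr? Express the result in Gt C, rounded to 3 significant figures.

716 Gt C

τ = M₀/F₀ = 868.3/159.4 = 5.447 yr; rate constant k = 1/τ.
New steady state M_∞ = F₁/k = F₁·τ = 71.33 × 5.447 = 388.56 Gt C.
M(t) = M_∞ + (M₀ − M_∞)·e^(−t/τ); t/τ = 2.08/5.447 = 0.3818, so e^(−t/τ) = 0.6826.
M(t) = 388.56 + 479.7 × 0.6826 = 716.03 Gt C.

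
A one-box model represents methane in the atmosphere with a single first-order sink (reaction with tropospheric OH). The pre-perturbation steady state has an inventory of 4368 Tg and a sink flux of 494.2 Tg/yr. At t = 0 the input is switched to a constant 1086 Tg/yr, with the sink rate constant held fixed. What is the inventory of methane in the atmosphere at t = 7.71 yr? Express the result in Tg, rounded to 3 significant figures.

7410 Tg

Residence time τ = M₀/F₀ = 8.839 yr. The eventual steady state is M_∞ = M₀·(F₁/F₀) = 4368 × 1086/494.2 = 9598.6 Tg.
The anomaly ΔM(t) = M(t) − M_∞ decays as ΔM₀·e^(−t/τ) with ΔM₀ = 4368 − 9598.6 = −5231 Tg.
At t = 7.71 yr, e^(−t/τ) = e^(−0.8723) = 0.4180, so ΔM = −2186 Tg and M = 9598.6 − 2186 = 7412.3 Tg.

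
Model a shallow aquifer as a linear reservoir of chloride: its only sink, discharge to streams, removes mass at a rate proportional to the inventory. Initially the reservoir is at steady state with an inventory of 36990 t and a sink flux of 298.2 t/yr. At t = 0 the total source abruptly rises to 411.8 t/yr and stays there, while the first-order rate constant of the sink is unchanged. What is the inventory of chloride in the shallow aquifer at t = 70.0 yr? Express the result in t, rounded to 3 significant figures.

The sink rate constant is k = F₀/M₀ = 298.2/36990 = 0.008062 yr⁻¹.
Solving dM/dt = F₁ − kM with M(0) = M₀ gives M(t) = F₁/k + (M₀ − F₁/k)·e^(−kt).
F₁/k = 411.8/0.008062 = 51081 t; kt = 0.008062 × 70.0 = 0.5643, e^(−kt) = 0.5687.
M(70.0) = 51081 + (36990 − 51081) × 0.5687 = 51081 − 8014 = 43067 t.

43100 t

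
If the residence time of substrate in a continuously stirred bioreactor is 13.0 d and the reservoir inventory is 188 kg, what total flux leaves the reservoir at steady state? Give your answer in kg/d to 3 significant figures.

14.5 kg/d

F = M / τ = 188 / 13.0 = 14.46 kg/d.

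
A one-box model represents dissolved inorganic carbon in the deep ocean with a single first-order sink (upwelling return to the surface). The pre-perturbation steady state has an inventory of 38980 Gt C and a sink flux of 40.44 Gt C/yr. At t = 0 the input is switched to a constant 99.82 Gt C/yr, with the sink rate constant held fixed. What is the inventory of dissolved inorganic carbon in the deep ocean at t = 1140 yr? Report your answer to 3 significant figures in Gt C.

τ = M₀/F₀ = 38980/40.44 = 963.9 yr; rate constant k = 1/τ.
New steady state M_∞ = F₁/k = F₁·τ = 99.82 × 963.9 = 96216 Gt C.
M(t) = M_∞ + (M₀ − M_∞)·e^(−t/τ); t/τ = 1140/963.9 = 1.183, so e^(−t/τ) = 0.3065.
M(t) = 96216 − 57240 × 0.3065 = 78676 Gt C.

78700 Gt C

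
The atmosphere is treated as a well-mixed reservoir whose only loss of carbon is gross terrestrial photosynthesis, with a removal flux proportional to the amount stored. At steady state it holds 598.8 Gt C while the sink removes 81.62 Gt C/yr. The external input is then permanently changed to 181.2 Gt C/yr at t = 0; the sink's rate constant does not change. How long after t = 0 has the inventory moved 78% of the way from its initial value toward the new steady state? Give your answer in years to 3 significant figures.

τ = M₀/F₀ = 598.8/81.62 = 7.336 yr.
The remaining gap fraction is e^(−t/τ); 78% covered ⇒ e^(−t/τ) = 0.220.
t = −τ ln(0.220) = 7.336 × 1.514 = 11.11 yr.

11.1 yr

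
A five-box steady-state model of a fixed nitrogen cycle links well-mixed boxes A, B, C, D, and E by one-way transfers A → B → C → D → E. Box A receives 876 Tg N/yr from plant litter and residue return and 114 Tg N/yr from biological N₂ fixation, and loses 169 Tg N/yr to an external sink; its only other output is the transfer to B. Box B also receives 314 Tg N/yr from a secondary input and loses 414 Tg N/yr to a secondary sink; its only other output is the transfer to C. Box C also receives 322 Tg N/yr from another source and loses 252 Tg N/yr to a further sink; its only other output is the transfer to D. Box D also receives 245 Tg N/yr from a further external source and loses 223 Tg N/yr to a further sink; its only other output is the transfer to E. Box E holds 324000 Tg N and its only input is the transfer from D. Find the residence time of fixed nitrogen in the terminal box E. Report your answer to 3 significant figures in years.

399 yr

Box A: F(A→B) = (876 + 114) − 169 = 821.00 Tg N/yr.
Box B: F(B→C) = (821.00 + 314) − 414 = 721.00 Tg N/yr.
Box C: F(C→D) = (721.00 + 322) − 252 = 791.00 Tg N/yr.
Box D: F(D→E) = (791.00 + 245) − 223 = 813.00 Tg N/yr.
Box E throughput = its input = 813.00 Tg N/yr; τ = 324000 / 813.00 = 398.5 yr.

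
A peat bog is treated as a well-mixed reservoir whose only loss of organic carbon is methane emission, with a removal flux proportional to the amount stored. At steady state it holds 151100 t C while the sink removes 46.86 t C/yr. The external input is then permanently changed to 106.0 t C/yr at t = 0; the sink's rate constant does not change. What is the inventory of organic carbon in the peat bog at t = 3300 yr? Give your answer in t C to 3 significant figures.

τ = M₀/F₀ = 151100/46.86 = 3224 yr; rate constant k = 1/τ.
New steady state M_∞ = F₁/k = F₁·τ = 106.0 × 3224 = 341800 t C.
M(t) = M_∞ + (M₀ − M_∞)·e^(−t/τ); t/τ = 3300/3224 = 1.023, so e^(−t/τ) = 0.3594.
M(t) = 341800 − 190700 × 0.3594 = 273270 t C.

273000 t C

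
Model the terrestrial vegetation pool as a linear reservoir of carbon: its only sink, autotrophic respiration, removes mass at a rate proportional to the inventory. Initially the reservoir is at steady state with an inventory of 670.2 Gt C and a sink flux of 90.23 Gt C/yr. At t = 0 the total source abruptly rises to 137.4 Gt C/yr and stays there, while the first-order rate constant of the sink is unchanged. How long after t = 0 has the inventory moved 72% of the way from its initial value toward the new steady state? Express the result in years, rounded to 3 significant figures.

τ = M₀/F₀ = 670.2/90.23 = 7.428 yr.
The remaining gap fraction is e^(−t/τ); 72% covered ⇒ e^(−t/τ) = 0.280.
t = −τ ln(0.280) = 7.428 × 1.273 = 9.455 yr.

9.46 yr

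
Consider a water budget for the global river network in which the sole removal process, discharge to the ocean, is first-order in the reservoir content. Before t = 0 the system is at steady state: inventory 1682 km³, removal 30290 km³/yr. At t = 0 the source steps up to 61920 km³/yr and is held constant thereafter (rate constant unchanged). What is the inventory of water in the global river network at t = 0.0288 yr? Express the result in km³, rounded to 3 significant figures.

2390 km³

The sink rate constant is k = F₀/M₀ = 30290/1682 = 18.01 yr⁻¹.
Solving dM/dt = F₁ − kM with M(0) = M₀ gives M(t) = F₁/k + (M₀ − F₁/k)·e^(−kt).
F₁/k = 61920/18.01 = 3438.4 km³; kt = 18.01 × 0.0288 = 0.5186, e^(−kt) = 0.5953.
M(0.0288) = 3438.4 + (1682 − 3438.4) × 0.5953 = 3438.4 − 1046 = 2392.8 km³.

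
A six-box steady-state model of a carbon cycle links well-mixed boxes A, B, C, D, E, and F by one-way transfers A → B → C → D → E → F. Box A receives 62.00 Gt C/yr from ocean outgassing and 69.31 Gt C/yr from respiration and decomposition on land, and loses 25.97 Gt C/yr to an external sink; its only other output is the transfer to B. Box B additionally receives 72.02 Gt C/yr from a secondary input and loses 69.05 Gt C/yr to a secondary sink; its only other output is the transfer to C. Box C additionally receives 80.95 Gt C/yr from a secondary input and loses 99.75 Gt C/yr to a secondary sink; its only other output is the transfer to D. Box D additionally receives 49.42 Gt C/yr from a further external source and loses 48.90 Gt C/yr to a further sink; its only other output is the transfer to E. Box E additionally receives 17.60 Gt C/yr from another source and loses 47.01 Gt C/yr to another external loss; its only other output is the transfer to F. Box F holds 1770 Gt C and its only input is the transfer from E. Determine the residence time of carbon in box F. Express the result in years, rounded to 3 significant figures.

29.2 yr

Box A: F(A→B) = (62.00 + 69.31) − 25.97 = 105.34 Gt C/yr.
Box B: F(B→C) = (105.34 + 72.02) − 69.05 = 108.31 Gt C/yr.
Box C: F(C→D) = (108.31 + 80.95) − 99.75 = 89.510 Gt C/yr.
Box D: F(D→E) = (89.510 + 49.42) − 48.90 = 90.030 Gt C/yr.
Box E: F(E→F) = (90.030 + 17.60) − 47.01 = 60.620 Gt C/yr.
Box F throughput = its input = 60.620 Gt C/yr; τ = 1770 / 60.620 = 29.20 yr.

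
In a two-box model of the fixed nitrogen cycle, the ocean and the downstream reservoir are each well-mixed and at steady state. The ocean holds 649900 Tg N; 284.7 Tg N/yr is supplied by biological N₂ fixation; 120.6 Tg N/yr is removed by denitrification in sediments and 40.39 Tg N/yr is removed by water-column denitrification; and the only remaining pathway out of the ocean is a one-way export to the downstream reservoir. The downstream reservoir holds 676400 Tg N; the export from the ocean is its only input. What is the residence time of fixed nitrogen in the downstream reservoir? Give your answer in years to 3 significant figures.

Balance the ocean: ΣF_in = 284.70 Tg N/yr.
Export to the downstream reservoir = ΣF_in − (120.6 + 40.39) = 123.71 Tg N/yr.
At steady state the output of the downstream reservoir equals its input, 123.71 Tg N/yr.
τ = M / F = 676400 / 123.71 = 5468 yr.

5470 yr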